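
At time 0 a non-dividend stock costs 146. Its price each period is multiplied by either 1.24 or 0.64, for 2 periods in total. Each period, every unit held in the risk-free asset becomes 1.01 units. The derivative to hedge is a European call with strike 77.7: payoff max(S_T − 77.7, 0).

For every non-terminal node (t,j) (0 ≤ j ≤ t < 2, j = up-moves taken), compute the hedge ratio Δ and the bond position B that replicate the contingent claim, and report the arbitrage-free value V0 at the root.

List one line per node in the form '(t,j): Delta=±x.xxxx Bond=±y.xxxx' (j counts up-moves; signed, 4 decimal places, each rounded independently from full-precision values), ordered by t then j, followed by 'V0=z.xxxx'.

(0,0): Delta=0.9225 Bond=-62.2689
(1,0): Delta=0.6808 Bond=-40.3069
(1,1): Delta=1.0000 Bond=-76.9307
V0=72.4092

No-arbitrage ⇒ martingale measure with p* = (R−d)/(u−d) = 0.6167.
Terminal payoffs: V(2,0)=0.0000, V(2,1)=38.1656, V(2,2)=146.7896
  t=1,j=0: stock 93.4400 → up 115.8656 (V=38.1656), down 59.8016 (V=0.0000). Price 23.3024; hedge Δ=0.6808, bond B=-40.3069.
  t=1,j=1: stock 181.0400 → up 224.4896 (V=146.7896), down 115.8656 (V=38.1656). Price 104.1093; hedge Δ=1.0000, bond B=-76.9307.
  t=0,j=0: stock 146.0000 → up 181.0400 (V=104.1093), down 93.4400 (V=23.3024). Price 72.4092; hedge Δ=0.9225, bond B=-62.2689.
Each (Δ,B) replicates both successor values, so the strategy is self-financing and V0 is arbitrage-free.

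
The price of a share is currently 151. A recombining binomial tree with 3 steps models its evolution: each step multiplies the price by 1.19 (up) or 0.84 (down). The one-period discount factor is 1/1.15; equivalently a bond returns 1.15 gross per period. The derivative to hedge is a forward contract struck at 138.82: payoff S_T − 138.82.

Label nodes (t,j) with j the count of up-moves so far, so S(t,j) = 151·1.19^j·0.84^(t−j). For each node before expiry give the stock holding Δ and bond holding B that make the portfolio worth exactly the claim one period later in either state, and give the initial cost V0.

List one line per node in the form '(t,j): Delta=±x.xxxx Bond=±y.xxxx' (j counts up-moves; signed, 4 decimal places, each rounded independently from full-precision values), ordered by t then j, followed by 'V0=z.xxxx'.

(0,0): Delta=1.0000 Bond=-91.2764
(1,0): Delta=1.0000 Bond=-104.9679
(1,1): Delta=1.0000 Bond=-104.9679
(2,0): Delta=1.0000 Bond=-120.7130
(2,1): Delta=1.0000 Bond=-120.7130
(2,2): Delta=1.0000 Bond=-120.7130
V0=59.7236

The replicating-portfolio and risk-neutral prices coincide; use p* = (1.15−0.84)/(1.19−0.84) = 0.8857 for the latter.
Terminal payoffs: V(3,0)=-49.3217, V(3,1)=-12.0307, V(3,2)=40.7981, V(3,3)=115.6390
  t=2,j=0: stock 106.5456 → up 126.7893 (V=-12.0307), down 89.4983 (V=-49.3217). Price -14.1674; hedge Δ=1.0000, bond B=-120.7130.
  t=2,j=1: stock 150.9396 → up 179.6181 (V=40.7981), down 126.7893 (V=-12.0307). Price 30.2266; hedge Δ=1.0000, bond B=-120.7130.
  t=2,j=2: stock 213.8311 → up 254.4590 (V=115.6390), down 179.6181 (V=40.7981). Price 93.1181; hedge Δ=1.0000, bond B=-120.7130.
  t=1,j=0: stock 126.8400 → up 150.9396 (V=30.2266), down 106.5456 (V=-14.1674). Price 21.8721; hedge Δ=1.0000, bond B=-104.9679.
  t=1,j=1: stock 179.6900 → up 213.8311 (V=93.1181), down 150.9396 (V=30.2266). Price 74.7221; hedge Δ=1.0000, bond B=-104.9679.
  t=0,j=0: stock 151.0000 → up 179.6900 (V=74.7221), down 126.8400 (V=21.8721). Price 59.7236; hedge Δ=1.0000, bond B=-91.2764.
The time-0 hedge costs 59.7236, which is the no-arbitrage price.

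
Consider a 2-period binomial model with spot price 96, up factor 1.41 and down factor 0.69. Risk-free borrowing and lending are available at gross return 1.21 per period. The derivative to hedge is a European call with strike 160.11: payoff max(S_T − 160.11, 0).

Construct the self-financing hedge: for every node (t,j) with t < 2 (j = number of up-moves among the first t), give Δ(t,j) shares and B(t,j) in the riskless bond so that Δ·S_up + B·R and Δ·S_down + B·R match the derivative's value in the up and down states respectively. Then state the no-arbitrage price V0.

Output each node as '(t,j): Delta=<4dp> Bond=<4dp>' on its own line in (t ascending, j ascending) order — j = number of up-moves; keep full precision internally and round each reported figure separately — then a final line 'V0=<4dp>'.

(0,0): Delta=0.2655 Bond=-14.5354
(1,0): Delta=0.0000 Bond=0.0000
(1,1): Delta=0.3155 Bond=-24.3524
V0=10.9542

No-arbitrage ⇒ martingale measure with p* = (R−d)/(u−d) = 0.7222.
Terminal values V(2,·): V(2,0)=0.0000, V(2,1)=0.0000, V(2,2)=30.7476
  t=1,j=0: stock 66.2400 → up 93.3984 (V=0.0000), down 45.7056 (V=0.0000). Price 0.0000; hedge Δ=0.0000, bond B=0.0000.
  t=1,j=1: stock 135.3600 → up 190.8576 (V=30.7476), down 93.3984 (V=0.0000). Price 18.3526; hedge Δ=0.3155, bond B=-24.3524.
  t=0,j=0: stock 96.0000 → up 135.3600 (V=18.3526), down 66.2400 (V=0.0000). Price 10.9542; hedge Δ=0.2655, bond B=-14.5354.
Self-financing check: at every node Δ·S+B equals the discounted successor values.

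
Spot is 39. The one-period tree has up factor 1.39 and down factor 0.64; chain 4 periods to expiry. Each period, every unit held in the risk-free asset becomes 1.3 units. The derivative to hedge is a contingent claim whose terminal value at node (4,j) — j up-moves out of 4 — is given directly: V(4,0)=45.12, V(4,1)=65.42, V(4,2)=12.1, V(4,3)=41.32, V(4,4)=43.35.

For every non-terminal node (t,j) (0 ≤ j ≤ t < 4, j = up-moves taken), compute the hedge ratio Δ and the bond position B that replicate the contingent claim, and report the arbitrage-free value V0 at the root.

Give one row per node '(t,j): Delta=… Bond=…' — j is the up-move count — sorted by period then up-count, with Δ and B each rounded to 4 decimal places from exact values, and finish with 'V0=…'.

Under the risk-neutral measure, an up-move has probability p* = (R−d)/(u−d) = 0.8800 and values discount at R = 1.3.
Terminal payoffs: V(4,0)=45.1200, V(4,1)=65.4200, V(4,2)=12.1000, V(4,3)=41.3200, V(4,4)=43.3500
Node (3,0) S=10.2236: V=(p*·65.4200+(1−p*)·45.1200)/1.3=48.4492; Δ=(65.4200−45.1200)/(14.2108−6.5431)=2.6475; B=V−Δ·S=21.3826
Node (3,1) S=22.2044: V=(p*·12.1000+(1−p*)·65.4200)/1.3=14.2295; Δ=(12.1000−65.4200)/(30.8641−14.2108)=-3.2018; B=V−Δ·S=85.3229
Node (3,2) S=48.2252: V=(p*·41.3200+(1−p*)·12.1000)/1.3=29.0874; Δ=(41.3200−12.1000)/(67.0331−30.8641)=0.8079; B=V−Δ·S=-9.8726
Node (3,3) S=104.7391: V=(p*·43.3500+(1−p*)·41.3200)/1.3=33.1588; Δ=(43.3500−41.3200)/(145.5874−67.0331)=0.0258; B=V−Δ·S=30.4521
Node (2,0) S=15.9744: V=(p*·14.2295+(1−p*)·48.4492)/1.3=14.1045; Δ=(14.2295−48.4492)/(22.2044−10.2236)=-2.8562; B=V−Δ·S=59.7308
Node (2,1) S=34.6944: V=(p*·29.0874+(1−p*)·14.2295)/1.3=21.0034; Δ=(29.0874−14.2295)/(48.2252−22.2044)=0.5710; B=V−Δ·S=1.1930
Node (2,2) S=75.3519: V=(p*·33.1588+(1−p*)·29.0874)/1.3=25.1309; Δ=(33.1588−29.0874)/(104.7391−48.2252)=0.0720; B=V−Δ·S=19.7024
Node (1,0) S=24.9600: V=(p*·21.0034+(1−p*)·14.1045)/1.3=15.5197; Δ=(21.0034−14.1045)/(34.6944−15.9744)=0.3685; B=V−Δ·S=6.3212
Node (1,1) S=54.2100: V=(p*·25.1309+(1−p*)·21.0034)/1.3=18.9505; Δ=(25.1309−21.0034)/(75.3519−34.6944)=0.1015; B=V−Δ·S=13.4471
Node (0,0) S=39.0000: V=(p*·18.9505+(1−p*)·15.5197)/1.3=14.2606; Δ=(18.9505−15.5197)/(54.2100−24.9600)=0.1173; B=V−Δ·S=9.6862
Root portfolio cost Δ·39+B reproduces V0=14.2606.

(0,0): Delta=0.1173 Bond=9.6862
(1,0): Delta=0.3685 Bond=6.3212
(1,1): Delta=0.1015 Bond=13.4471
(2,0): Delta=-2.8562 Bond=59.7308
(2,1): Delta=0.5710 Bond=1.1930
(2,2): Delta=0.0720 Bond=19.7024
(3,0): Delta=2.6475 Bond=21.3826
(3,1): Delta=-3.2018 Bond=85.3229
(3,2): Delta=0.8079 Bond=-9.8726
(3,3): Delta=0.0258 Bond=30.4521
V0=14.2606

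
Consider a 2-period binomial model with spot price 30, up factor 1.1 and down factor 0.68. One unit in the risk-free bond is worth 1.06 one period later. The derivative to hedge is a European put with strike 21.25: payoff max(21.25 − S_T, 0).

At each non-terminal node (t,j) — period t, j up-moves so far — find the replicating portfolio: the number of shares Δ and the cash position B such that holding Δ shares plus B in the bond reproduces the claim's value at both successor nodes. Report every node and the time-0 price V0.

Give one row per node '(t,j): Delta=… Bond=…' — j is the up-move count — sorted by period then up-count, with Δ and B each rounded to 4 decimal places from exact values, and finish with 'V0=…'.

No-arbitrage ⇒ martingale measure with p* = (R−d)/(u−d) = 0.9048.
Terminal values V(2,·): V(2,0)=7.3780, V(2,1)=0.0000, V(2,2)=0.0000
Node (1,0) S=20.4000: V=(p*·0.0000+(1−p*)·7.3780)/1.06=0.6629; Δ=(0.0000−7.3780)/(22.4400−13.8720)=-0.8611; B=V−Δ·S=18.2296
Node (1,1) S=33.0000: V=(p*·0.0000+(1−p*)·0.0000)/1.06=0.0000; Δ=(0.0000−0.0000)/(36.3000−22.4400)=0.0000; B=V−Δ·S=0.0000
Node (0,0) S=30.0000: V=(p*·0.0000+(1−p*)·0.6629)/1.06=0.0596; Δ=(0.0000−0.6629)/(33.0000−20.4000)=-0.0526; B=V−Δ·S=1.6379
Each (Δ,B) replicates both successor values, so the strategy is self-financing and V0 is arbitrage-free.

(0,0): Delta=-0.0526 Bond=1.6379
(1,0): Delta=-0.8611 Bond=18.2296
(1,1): Delta=0.0000 Bond=0.0000
V0=0.0596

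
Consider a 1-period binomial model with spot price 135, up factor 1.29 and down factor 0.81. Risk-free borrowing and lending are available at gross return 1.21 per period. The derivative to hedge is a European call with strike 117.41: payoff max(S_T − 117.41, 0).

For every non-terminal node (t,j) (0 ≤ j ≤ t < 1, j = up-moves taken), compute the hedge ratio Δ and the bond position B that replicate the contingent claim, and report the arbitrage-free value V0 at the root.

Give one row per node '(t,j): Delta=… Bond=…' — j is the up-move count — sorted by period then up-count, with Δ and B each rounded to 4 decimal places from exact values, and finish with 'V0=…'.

(0,0): Delta=0.8756 Bond=-79.1312
V0=39.0771

The replicating-portfolio and risk-neutral prices coincide; use p* = (1.21−0.81)/(1.29−0.81) = 0.8333 for the latter.
Terminal payoffs: V(1,0)=0.0000, V(1,1)=56.7400
  t=0,j=0: stock 135.0000 → up 174.1500 (V=56.7400), down 109.3500 (V=0.0000). Price 39.0771; hedge Δ=0.8756, bond B=-79.1312.
Check: Δ(0,0)·S0 + B(0,0) = 39.0771 = V0.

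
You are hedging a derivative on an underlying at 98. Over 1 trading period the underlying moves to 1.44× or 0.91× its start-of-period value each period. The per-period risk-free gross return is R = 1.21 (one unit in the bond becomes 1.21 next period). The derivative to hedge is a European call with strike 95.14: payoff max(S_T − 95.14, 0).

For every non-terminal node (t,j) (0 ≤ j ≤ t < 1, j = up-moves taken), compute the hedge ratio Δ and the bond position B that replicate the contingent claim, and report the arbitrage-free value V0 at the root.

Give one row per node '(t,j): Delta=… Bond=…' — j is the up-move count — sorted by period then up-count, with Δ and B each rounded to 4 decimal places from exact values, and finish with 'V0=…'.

(0,0): Delta=0.8853 Bond=-65.2453
V0=21.5094

Risk-neutral probability p* = (R−d)/(u−d) = (1.21−0.91)/(1.44−0.91) = 0.5660.
Terminal values V(1,·): V(1,0)=0.0000, V(1,1)=45.9800
Node (0,0) S=98.0000: V=(p*·45.9800+(1−p*)·0.0000)/1.21=21.5094; Δ=(45.9800−0.0000)/(141.1200−89.1800)=0.8853; B=V−Δ·S=-65.2453
The time-0 hedge costs 21.5094, which is the no-arbitrage price.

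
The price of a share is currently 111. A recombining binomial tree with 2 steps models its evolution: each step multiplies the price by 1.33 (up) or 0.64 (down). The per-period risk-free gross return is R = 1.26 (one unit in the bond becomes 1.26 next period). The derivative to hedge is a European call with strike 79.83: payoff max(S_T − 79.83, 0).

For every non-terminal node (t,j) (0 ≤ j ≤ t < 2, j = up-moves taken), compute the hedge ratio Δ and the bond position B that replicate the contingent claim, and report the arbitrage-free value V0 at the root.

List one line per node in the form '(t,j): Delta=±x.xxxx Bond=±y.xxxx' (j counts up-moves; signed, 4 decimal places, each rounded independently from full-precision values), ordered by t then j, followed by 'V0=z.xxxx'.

Risk-neutral probability p* = (R−d)/(u−d) = (1.26−0.64)/(1.33−0.64) = 0.8986.
Terminal payoffs: V(2,0)=0.0000, V(2,1)=14.6532, V(2,2)=116.5179
  t=1,j=0: stock 71.0400 → up 94.4832 (V=14.6532), down 45.4656 (V=0.0000). Price 10.4497; hedge Δ=0.2989, bond B=-10.7868.
  t=1,j=1: stock 147.6300 → up 196.3479 (V=116.5179), down 94.4832 (V=14.6532). Price 84.2729; hedge Δ=1.0000, bond B=-63.3571.
  t=0,j=0: stock 111.0000 → up 147.6300 (V=84.2729), down 71.0400 (V=10.4497). Price 60.9393; hedge Δ=0.9639, bond B=-46.0507.
Self-financing check: at every node Δ·S+B equals the discounted successor values.

(0,0): Delta=0.9639 Bond=-46.0507
(1,0): Delta=0.2989 Bond=-10.7868
(1,1): Delta=1.0000 Bond=-63.3571
V0=60.9393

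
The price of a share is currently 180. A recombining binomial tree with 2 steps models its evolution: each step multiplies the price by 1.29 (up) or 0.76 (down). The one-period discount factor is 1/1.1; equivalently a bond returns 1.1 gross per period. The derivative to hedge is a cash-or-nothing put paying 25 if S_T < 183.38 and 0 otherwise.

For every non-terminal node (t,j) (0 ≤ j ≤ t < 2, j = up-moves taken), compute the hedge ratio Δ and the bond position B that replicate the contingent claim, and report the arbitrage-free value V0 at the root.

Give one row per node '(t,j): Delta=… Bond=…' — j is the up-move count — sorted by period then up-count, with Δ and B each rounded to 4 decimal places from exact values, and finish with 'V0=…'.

(0,0): Delta=-0.1528 Bond=39.6674
(1,0): Delta=0.0000 Bond=22.7273
(1,1): Delta=-0.2031 Bond=55.3173
V0=12.1584

The replicating-portfolio and risk-neutral prices coincide; use p* = (1.1−0.76)/(1.29−0.76) = 0.6415 for the latter.
Payoff layer (t=2): V(2,0)=25.0000, V(2,1)=25.0000, V(2,2)=0.0000
Node (1,0) S=136.8000: V=(p*·25.0000+(1−p*)·25.0000)/1.1=22.7273; Δ=(25.0000−25.0000)/(176.4720−103.9680)=0.0000; B=V−Δ·S=22.7273
Node (1,1) S=232.2000: V=(p*·0.0000+(1−p*)·25.0000)/1.1=8.1475; Δ=(0.0000−25.0000)/(299.5380−176.4720)=-0.2031; B=V−Δ·S=55.3173
Node (0,0) S=180.0000: V=(p*·8.1475+(1−p*)·22.7273)/1.1=12.1584; Δ=(8.1475−22.7273)/(232.2000−136.8000)=-0.1528; B=V−Δ·S=39.6674
Root portfolio cost Δ·180+B reproduces V0=12.1584.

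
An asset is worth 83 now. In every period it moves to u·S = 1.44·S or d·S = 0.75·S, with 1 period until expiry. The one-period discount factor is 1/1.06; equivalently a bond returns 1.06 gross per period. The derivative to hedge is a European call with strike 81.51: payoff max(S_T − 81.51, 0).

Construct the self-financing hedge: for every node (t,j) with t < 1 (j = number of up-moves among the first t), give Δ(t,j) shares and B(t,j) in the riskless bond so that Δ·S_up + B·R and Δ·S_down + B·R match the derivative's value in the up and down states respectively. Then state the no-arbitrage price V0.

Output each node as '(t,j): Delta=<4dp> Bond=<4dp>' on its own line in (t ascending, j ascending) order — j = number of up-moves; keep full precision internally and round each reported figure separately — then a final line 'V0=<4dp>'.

(0,0): Delta=0.6637 Bond=-38.9766
V0=16.1103

The replicating-portfolio and risk-neutral prices coincide; use p* = (1.06−0.75)/(1.44−0.75) = 0.4493 for the latter.
Terminal payoffs: V(1,0)=0.0000, V(1,1)=38.0100
Node (0,0) S=83.0000: V=(p*·38.0100+(1−p*)·0.0000)/1.06=16.1103; Δ=(38.0100−0.0000)/(119.5200−62.2500)=0.6637; B=V−Δ·S=-38.9766
Each (Δ,B) replicates both successor values, so the strategy is self-financing and V0 is arbitrage-free.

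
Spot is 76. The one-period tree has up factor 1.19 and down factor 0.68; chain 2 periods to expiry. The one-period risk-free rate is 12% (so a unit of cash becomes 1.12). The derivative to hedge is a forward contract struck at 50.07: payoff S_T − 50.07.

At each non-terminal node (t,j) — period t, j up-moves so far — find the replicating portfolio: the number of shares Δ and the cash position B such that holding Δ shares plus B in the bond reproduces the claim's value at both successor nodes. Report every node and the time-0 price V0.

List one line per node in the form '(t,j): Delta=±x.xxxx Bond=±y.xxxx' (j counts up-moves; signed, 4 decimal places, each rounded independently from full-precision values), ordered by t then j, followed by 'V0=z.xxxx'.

(0,0): Delta=1.0000 Bond=-39.9155
(1,0): Delta=1.0000 Bond=-44.7054
(1,1): Delta=1.0000 Bond=-44.7054
V0=36.0845

Since d<R<u, set p* = (R−d)/(u−d) = 0.8627; price each node as the discounted p*-expectation of its children.
Terminal payoffs: V(2,0)=-14.9276, V(2,1)=11.4292, V(2,2)=57.5536
  t=1,j=0: stock 51.6800 → up 61.4992 (V=11.4292), down 35.1424 (V=-14.9276). Price 6.9746; hedge Δ=1.0000, bond B=-44.7054.
  t=1,j=1: stock 90.4400 → up 107.6236 (V=57.5536), down 61.4992 (V=11.4292). Price 45.7346; hedge Δ=1.0000, bond B=-44.7054.
  t=0,j=0: stock 76.0000 → up 90.4400 (V=45.7346), down 51.6800 (V=6.9746). Price 36.0845; hedge Δ=1.0000, bond B=-39.9155.
The time-0 hedge costs 36.0845, which is the no-arbitrage price.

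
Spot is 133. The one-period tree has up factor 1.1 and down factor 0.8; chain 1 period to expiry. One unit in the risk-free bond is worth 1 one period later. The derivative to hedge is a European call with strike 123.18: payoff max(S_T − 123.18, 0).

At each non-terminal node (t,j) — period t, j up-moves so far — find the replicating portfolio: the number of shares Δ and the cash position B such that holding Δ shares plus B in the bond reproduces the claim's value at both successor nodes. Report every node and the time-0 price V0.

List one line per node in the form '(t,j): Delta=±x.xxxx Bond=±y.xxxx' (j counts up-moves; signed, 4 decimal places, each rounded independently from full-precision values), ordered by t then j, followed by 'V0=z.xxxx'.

Since d<R<u, set p* = (R−d)/(u−d) = 0.6667; price each node as the discounted p*-expectation of its children.
Terminal values V(1,·): V(1,0)=0.0000, V(1,1)=23.1200
  t=0,j=0: stock 133.0000 → up 146.3000 (V=23.1200), down 106.4000 (V=0.0000). Price 15.4133; hedge Δ=0.5794, bond B=-61.6533.
Self-financing check: at every node Δ·S+B equals the discounted successor values.

(0,0): Delta=0.5794 Bond=-61.6533
V0=15.4133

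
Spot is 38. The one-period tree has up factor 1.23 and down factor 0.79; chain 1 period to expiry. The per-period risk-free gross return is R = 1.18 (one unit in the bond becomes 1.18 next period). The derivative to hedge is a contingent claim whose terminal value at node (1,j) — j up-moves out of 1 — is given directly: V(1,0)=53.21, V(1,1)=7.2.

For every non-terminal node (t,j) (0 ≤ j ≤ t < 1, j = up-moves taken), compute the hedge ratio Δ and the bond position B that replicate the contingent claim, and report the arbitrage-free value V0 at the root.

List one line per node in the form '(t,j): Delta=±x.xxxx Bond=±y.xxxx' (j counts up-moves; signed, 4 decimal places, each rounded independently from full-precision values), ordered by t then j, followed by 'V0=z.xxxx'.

(0,0): Delta=-2.7518 Bond=115.1007
V0=10.5326

The replicating-portfolio and risk-neutral prices coincide; use p* = (1.18−0.79)/(1.23−0.79) = 0.8864 for the latter.
Terminal values V(1,·): V(1,0)=53.2100, V(1,1)=7.2000
(0,0): S=38.0000. Δ = (V_up−V_dn)/(S_up−S_dn) = (7.2000−53.2100)/(46.7400−30.0200) = -2.7518. V = [p*·7.2000 + (1−p*)·53.2100]/1.18 = 10.5326. B = V − Δ·S = 115.1007.
Each (Δ,B) replicates both successor values, so the strategy is self-financing and V0 is arbitrage-free.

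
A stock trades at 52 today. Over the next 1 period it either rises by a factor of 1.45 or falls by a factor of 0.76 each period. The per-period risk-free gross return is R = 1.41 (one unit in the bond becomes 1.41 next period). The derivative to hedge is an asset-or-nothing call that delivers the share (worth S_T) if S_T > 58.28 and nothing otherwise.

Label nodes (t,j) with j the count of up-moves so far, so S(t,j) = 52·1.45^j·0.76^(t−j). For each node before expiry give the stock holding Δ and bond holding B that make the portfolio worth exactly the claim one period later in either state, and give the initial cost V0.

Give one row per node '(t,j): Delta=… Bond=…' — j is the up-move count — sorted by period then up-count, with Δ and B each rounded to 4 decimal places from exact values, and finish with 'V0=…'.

(0,0): Delta=2.1014 Bond=-58.9002
V0=50.3752

Risk-neutral probability p* = (R−d)/(u−d) = (1.41−0.76)/(1.45−0.76) = 0.9420.
At expiry t=1: V(1,0)=0.0000, V(1,1)=75.4000
  t=0,j=0: stock 52.0000 → up 75.4000 (V=75.4000), down 39.5200 (V=0.0000). Price 50.3752; hedge Δ=2.1014, bond B=-58.9002.
Check: Δ(0,0)·S0 + B(0,0) = 50.3752 = V0.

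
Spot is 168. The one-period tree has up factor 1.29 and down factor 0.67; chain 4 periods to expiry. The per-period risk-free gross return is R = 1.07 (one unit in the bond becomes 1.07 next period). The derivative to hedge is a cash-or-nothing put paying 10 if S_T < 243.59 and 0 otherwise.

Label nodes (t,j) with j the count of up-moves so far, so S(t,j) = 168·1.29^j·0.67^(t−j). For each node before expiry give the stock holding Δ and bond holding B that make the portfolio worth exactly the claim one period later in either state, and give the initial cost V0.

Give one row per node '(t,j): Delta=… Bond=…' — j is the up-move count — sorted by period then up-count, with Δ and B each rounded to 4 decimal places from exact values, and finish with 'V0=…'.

(0,0): Delta=-0.0210 Bond=9.8428
(1,0): Delta=0.0000 Bond=8.1630
(1,1): Delta=-0.0271 Bond=11.8347
(2,0): Delta=0.0000 Bond=8.7344
(2,1): Delta=0.0000 Bond=8.7344
(2,2): Delta=-0.0348 Bond=14.8239
(3,0): Delta=0.0000 Bond=9.3458
(3,1): Delta=0.0000 Bond=9.3458
(3,2): Delta=0.0000 Bond=9.3458
(3,3): Delta=-0.0447 Bond=19.4453
V0=6.3072

The replicating-portfolio and risk-neutral prices coincide; use p* = (1.07−0.67)/(1.29−0.67) = 0.6452 for the latter.
Payoff layer (t=4): V(4,0)=10.0000, V(4,1)=10.0000, V(4,2)=10.0000, V(4,3)=10.0000, V(4,4)=0.0000
Node (3,0) S=50.5282: V=(p*·10.0000+(1−p*)·10.0000)/1.07=9.3458; Δ=(10.0000−10.0000)/(65.1814−33.8539)=0.0000; B=V−Δ·S=9.3458
Node (3,1) S=97.2856: V=(p*·10.0000+(1−p*)·10.0000)/1.07=9.3458; Δ=(10.0000−10.0000)/(125.4984−65.1814)=0.0000; B=V−Δ·S=9.3458
Node (3,2) S=187.3111: V=(p*·10.0000+(1−p*)·10.0000)/1.07=9.3458; Δ=(10.0000−10.0000)/(241.6313−125.4984)=0.0000; B=V−Δ·S=9.3458
Node (3,3) S=360.6438: V=(p*·0.0000+(1−p*)·10.0000)/1.07=3.3162; Δ=(0.0000−10.0000)/(465.2304−241.6313)=-0.0447; B=V−Δ·S=19.4453
Node (2,0) S=75.4152: V=(p*·9.3458+(1−p*)·9.3458)/1.07=8.7344; Δ=(9.3458−9.3458)/(97.2856−50.5282)=0.0000; B=V−Δ·S=8.7344
Node (2,1) S=145.2024: V=(p*·9.3458+(1−p*)·9.3458)/1.07=8.7344; Δ=(9.3458−9.3458)/(187.3111−97.2856)=0.0000; B=V−Δ·S=8.7344
Node (2,2) S=279.5688: V=(p*·3.3162+(1−p*)·9.3458)/1.07=5.0988; Δ=(3.3162−9.3458)/(360.6438−187.3111)=-0.0348; B=V−Δ·S=14.8239
Node (1,0) S=112.5600: V=(p*·8.7344+(1−p*)·8.7344)/1.07=8.1630; Δ=(8.7344−8.7344)/(145.2024−75.4152)=0.0000; B=V−Δ·S=8.1630
Node (1,1) S=216.7200: V=(p*·5.0988+(1−p*)·8.7344)/1.07=5.9709; Δ=(5.0988−8.7344)/(279.5688−145.2024)=-0.0271; B=V−Δ·S=11.8347
Node (0,0) S=168.0000: V=(p*·5.9709+(1−p*)·8.1630)/1.07=6.3072; Δ=(5.9709−8.1630)/(216.7200−112.5600)=-0.0210; B=V−Δ·S=9.8428
Root portfolio cost Δ·168+B reproduces V0=6.3072.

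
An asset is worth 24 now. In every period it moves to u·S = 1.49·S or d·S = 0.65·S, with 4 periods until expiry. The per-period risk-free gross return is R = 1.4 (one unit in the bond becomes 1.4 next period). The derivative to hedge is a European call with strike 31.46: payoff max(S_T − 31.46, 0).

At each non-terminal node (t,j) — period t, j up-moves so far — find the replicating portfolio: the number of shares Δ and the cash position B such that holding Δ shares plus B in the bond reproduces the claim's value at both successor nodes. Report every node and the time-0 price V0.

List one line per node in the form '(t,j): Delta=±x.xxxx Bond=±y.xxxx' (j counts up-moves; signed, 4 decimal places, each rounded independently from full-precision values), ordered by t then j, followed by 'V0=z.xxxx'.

No-arbitrage ⇒ martingale measure with p* = (R−d)/(u−d) = 0.8929.
Terminal payoffs: V(4,0)=0.0000, V(4,1)=0.0000, V(4,2)=0.0000, V(4,3)=20.1440, V(4,4)=86.8323
  t=3,j=0: stock 6.5910 → up 9.8206 (V=0.0000), down 4.2842 (V=0.0000). Price 0.0000; hedge Δ=0.0000, bond B=0.0000.
  t=3,j=1: stock 15.1086 → up 22.5118 (V=0.0000), down 9.8206 (V=0.0000). Price 0.0000; hedge Δ=0.0000, bond B=0.0000.
  t=3,j=2: stock 34.6336 → up 51.6040 (V=20.1440), down 22.5118 (V=0.0000). Price 12.8469; hedge Δ=0.6924, bond B=-11.1340.
  t=3,j=3: stock 79.3908 → up 118.2923 (V=86.8323), down 51.6040 (V=20.1440). Price 56.9193; hedge Δ=1.0000, bond B=-22.4714.
  t=2,j=0: stock 10.1400 → up 15.1086 (V=0.0000), down 6.5910 (V=0.0000). Price 0.0000; hedge Δ=0.0000, bond B=0.0000.
  t=2,j=1: stock 23.2440 → up 34.6336 (V=12.8469), down 15.1086 (V=0.0000). Price 8.1932; hedge Δ=0.6580, bond B=-7.1008.
  t=2,j=2: stock 53.2824 → up 79.3908 (V=56.9193), down 34.6336 (V=12.8469). Price 37.2838; hedge Δ=0.9847, bond B=-15.1834.
  t=1,j=0: stock 15.6000 → up 23.2440 (V=8.1932), down 10.1400 (V=0.0000). Price 5.2253; hedge Δ=0.6252, bond B=-4.5286.
  t=1,j=1: stock 35.7600 → up 53.2824 (V=37.2838), down 23.2440 (V=8.1932). Price 24.4050; hedge Δ=0.9684, bond B=-10.2267.
  t=0,j=0: stock 24.0000 → up 35.7600 (V=24.4050), down 15.6000 (V=5.2253). Price 15.9643; hedge Δ=0.9514, bond B=-6.8687.
Each (Δ,B) replicates both successor values, so the strategy is self-financing and V0 is arbitrage-free.

(0,0): Delta=0.9514 Bond=-6.8687
(1,0): Delta=0.6252 Bond=-4.5286
(1,1): Delta=0.9684 Bond=-10.2267
(2,0): Delta=0.0000 Bond=0.0000
(2,1): Delta=0.6580 Bond=-7.1008
(2,2): Delta=0.9847 Bond=-15.1834
(3,0): Delta=0.0000 Bond=0.0000
(3,1): Delta=0.0000 Bond=0.0000
(3,2): Delta=0.6924 Bond=-11.1340
(3,3): Delta=1.0000 Bond=-22.4714
V0=15.9643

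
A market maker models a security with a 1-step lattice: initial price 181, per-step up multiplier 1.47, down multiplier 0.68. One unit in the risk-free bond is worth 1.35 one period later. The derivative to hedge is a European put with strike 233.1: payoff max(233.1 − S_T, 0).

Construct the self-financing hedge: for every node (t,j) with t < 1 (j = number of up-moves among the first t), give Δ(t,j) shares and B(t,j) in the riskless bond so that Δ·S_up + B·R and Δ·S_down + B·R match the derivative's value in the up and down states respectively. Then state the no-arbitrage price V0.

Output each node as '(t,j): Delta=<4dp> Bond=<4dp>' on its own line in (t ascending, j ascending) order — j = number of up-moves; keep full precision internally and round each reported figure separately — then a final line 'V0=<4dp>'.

Under the risk-neutral measure, an up-move has probability p* = (R−d)/(u−d) = 0.8481 and values discount at R = 1.35.
Payoff layer (t=1): V(1,0)=110.0200, V(1,1)=0.0000
  t=0,j=0: stock 181.0000 → up 266.0700 (V=0.0000), down 123.0800 (V=110.0200). Price 12.3792; hedge Δ=-0.7694, bond B=151.6450.
Root portfolio cost Δ·181+B reproduces V0=12.3792.

(0,0): Delta=-0.7694 Bond=151.6450
V0=12.3792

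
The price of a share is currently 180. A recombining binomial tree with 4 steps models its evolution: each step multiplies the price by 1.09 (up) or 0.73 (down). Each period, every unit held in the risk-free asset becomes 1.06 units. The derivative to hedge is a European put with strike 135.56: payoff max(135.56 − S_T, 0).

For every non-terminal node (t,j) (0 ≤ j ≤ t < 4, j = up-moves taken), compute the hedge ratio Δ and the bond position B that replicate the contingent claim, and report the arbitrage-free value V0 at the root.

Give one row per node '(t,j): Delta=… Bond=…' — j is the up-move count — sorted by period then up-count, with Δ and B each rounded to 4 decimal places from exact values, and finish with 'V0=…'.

Since d<R<u, set p* = (R−d)/(u−d) = 0.9167; price each node as the discounted p*-expectation of its children.
Payoff layer (t=4): V(4,0)=84.4432, V(4,1)=59.2349, V(4,2)=21.5951, V(4,3)=0.0000, V(4,4)=0.0000
Node (3,0) S=70.0231: V=(p*·59.2349+(1−p*)·84.4432)/1.06=57.8637; Δ=(59.2349−84.4432)/(76.3251−51.1168)=-1.0000; B=V−Δ·S=127.8868
Node (3,1) S=104.5550: V=(p*·21.5951+(1−p*)·59.2349)/1.06=23.3318; Δ=(21.5951−59.2349)/(113.9649−76.3251)=-1.0000; B=V−Δ·S=127.8868
Node (3,2) S=156.1163: V=(p*·0.0000+(1−p*)·21.5951)/1.06=1.6977; Δ=(0.0000−21.5951)/(170.1668−113.9649)=-0.3842; B=V−Δ·S=61.6840
Node (3,3) S=233.1052: V=(p*·0.0000+(1−p*)·0.0000)/1.06=0.0000; Δ=(0.0000−0.0000)/(254.0847−170.1668)=0.0000; B=V−Δ·S=0.0000
Node (2,0) S=95.9220: V=(p*·23.3318+(1−p*)·57.8637)/1.06=24.7259; Δ=(23.3318−57.8637)/(104.5550−70.0231)=-1.0000; B=V−Δ·S=120.6479
Node (2,1) S=143.2260: V=(p*·1.6977+(1−p*)·23.3318)/1.06=3.3024; Δ=(1.6977−23.3318)/(156.1163−104.5550)=-0.4196; B=V−Δ·S=63.3971
Node (2,2) S=213.8580: V=(p*·0.0000+(1−p*)·1.6977)/1.06=0.1335; Δ=(0.0000−1.6977)/(233.1052−156.1163)=-0.0221; B=V−Δ·S=4.8494
Node (1,0) S=131.4000: V=(p*·3.3024+(1−p*)·24.7259)/1.06=4.7997; Δ=(3.3024−24.7259)/(143.2260−95.9220)=-0.4529; B=V−Δ·S=64.3094
Node (1,1) S=196.2000: V=(p*·0.1335+(1−p*)·3.3024)/1.06=0.3750; Δ=(0.1335−3.3024)/(213.8580−143.2260)=-0.0449; B=V−Δ·S=9.1777
Node (0,0) S=180.0000: V=(p*·0.3750+(1−p*)·4.7997)/1.06=0.7017; Δ=(0.3750−4.7997)/(196.2000−131.4000)=-0.0683; B=V−Δ·S=12.9925
Root portfolio cost Δ·180+B reproduces V0=0.7017.

(0,0): Delta=-0.0683 Bond=12.9925
(1,0): Delta=-0.4529 Bond=64.3094
(1,1): Delta=-0.0449 Bond=9.1777
(2,0): Delta=-1.0000 Bond=120.6479
(2,1): Delta=-0.4196 Bond=63.3971
(2,2): Delta=-0.0221 Bond=4.8494
(3,0): Delta=-1.0000 Bond=127.8868
(3,1): Delta=-1.0000 Bond=127.8868
(3,2): Delta=-0.3842 Bond=61.6840
(3,3): Delta=0.0000 Bond=0.0000
V0=0.7017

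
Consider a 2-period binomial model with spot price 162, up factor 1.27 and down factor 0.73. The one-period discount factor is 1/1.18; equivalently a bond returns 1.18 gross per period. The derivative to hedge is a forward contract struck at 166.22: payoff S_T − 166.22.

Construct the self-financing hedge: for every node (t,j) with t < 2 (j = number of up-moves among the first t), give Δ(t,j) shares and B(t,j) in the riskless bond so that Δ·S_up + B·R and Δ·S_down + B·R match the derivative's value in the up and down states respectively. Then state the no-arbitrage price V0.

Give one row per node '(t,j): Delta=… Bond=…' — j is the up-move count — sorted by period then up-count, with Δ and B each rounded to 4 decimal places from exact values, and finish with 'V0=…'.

(0,0): Delta=1.0000 Bond=-119.3766
(1,0): Delta=1.0000 Bond=-140.8644
(1,1): Delta=1.0000 Bond=-140.8644
V0=42.6234

Under the risk-neutral measure, an up-move has probability p* = (R−d)/(u−d) = 0.8333 and values discount at R = 1.18.
Terminal values V(2,·): V(2,0)=-79.8902, V(2,1)=-16.0298, V(2,2)=95.0698
Node (1,0) S=118.2600: V=(p*·-16.0298+(1−p*)·-79.8902)/1.18=-22.6044; Δ=(-16.0298−-79.8902)/(150.1902−86.3298)=1.0000; B=V−Δ·S=-140.8644
Node (1,1) S=205.7400: V=(p*·95.0698+(1−p*)·-16.0298)/1.18=64.8756; Δ=(95.0698−-16.0298)/(261.2898−150.1902)=1.0000; B=V−Δ·S=-140.8644
Node (0,0) S=162.0000: V=(p*·64.8756+(1−p*)·-22.6044)/1.18=42.6234; Δ=(64.8756−-22.6044)/(205.7400−118.2600)=1.0000; B=V−Δ·S=-119.3766
Check: Δ(0,0)·S0 + B(0,0) = 42.6234 = V0.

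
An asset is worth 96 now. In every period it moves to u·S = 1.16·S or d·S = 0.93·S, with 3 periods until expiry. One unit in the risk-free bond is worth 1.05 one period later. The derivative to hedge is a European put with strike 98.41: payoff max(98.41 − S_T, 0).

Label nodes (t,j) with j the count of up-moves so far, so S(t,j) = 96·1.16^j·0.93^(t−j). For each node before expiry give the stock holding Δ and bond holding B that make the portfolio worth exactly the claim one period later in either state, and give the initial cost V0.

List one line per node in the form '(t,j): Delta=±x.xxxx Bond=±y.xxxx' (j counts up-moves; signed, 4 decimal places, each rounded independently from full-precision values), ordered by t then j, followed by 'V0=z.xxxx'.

(0,0): Delta=-0.2224 Bond=23.9992
(1,0): Delta=-0.4743 Bond=47.6895
(1,1): Delta=-0.0373 Bond=4.5830
(2,0): Delta=-1.0000 Bond=93.7238
(2,1): Delta=-0.0879 Bond=10.0617
(2,2): Delta=0.0000 Bond=0.0000
V0=2.6504

Under the risk-neutral measure, an up-move has probability p* = (R−d)/(u−d) = 0.5217 and values discount at R = 1.05.
Terminal payoffs: V(3,0)=21.1917, V(3,1)=2.0947, V(3,2)=0.0000, V(3,3)=0.0000
Node (2,0) S=83.0304: V=(p*·2.0947+(1−p*)·21.1917)/1.05=10.6934; Δ=(2.0947−21.1917)/(96.3153−77.2183)=-1.0000; B=V−Δ·S=93.7238
Node (2,1) S=103.5648: V=(p*·0.0000+(1−p*)·2.0947)/1.05=0.9541; Δ=(0.0000−2.0947)/(120.1352−96.3153)=-0.0879; B=V−Δ·S=10.0617
Node (2,2) S=129.1776: V=(p*·0.0000+(1−p*)·0.0000)/1.05=0.0000; Δ=(0.0000−0.0000)/(149.8460−120.1352)=0.0000; B=V−Δ·S=0.0000
Node (1,0) S=89.2800: V=(p*·0.9541+(1−p*)·10.6934)/1.05=5.3448; Δ=(0.9541−10.6934)/(103.5648−83.0304)=-0.4743; B=V−Δ·S=47.6895
Node (1,1) S=111.3600: V=(p*·0.0000+(1−p*)·0.9541)/1.05=0.4346; Δ=(0.0000−0.9541)/(129.1776−103.5648)=-0.0373; B=V−Δ·S=4.5830
Node (0,0) S=96.0000: V=(p*·0.4346+(1−p*)·5.3448)/1.05=2.6504; Δ=(0.4346−5.3448)/(111.3600−89.2800)=-0.2224; B=V−Δ·S=23.9992
Root portfolio cost Δ·96+B reproduces V0=2.6504.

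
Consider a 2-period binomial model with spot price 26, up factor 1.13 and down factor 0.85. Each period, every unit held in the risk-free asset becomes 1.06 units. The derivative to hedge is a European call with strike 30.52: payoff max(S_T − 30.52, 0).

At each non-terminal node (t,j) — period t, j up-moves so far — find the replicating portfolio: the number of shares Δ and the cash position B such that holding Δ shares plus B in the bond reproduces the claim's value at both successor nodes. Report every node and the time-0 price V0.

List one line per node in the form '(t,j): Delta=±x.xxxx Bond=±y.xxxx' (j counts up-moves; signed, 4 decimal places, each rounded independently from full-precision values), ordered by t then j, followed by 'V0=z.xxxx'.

Since d<R<u, set p* = (R−d)/(u−d) = 0.7500; price each node as the discounted p*-expectation of its children.
Terminal payoffs: V(2,0)=0.0000, V(2,1)=0.0000, V(2,2)=2.6794
Node (1,0) S=22.1000: V=(p*·0.0000+(1−p*)·0.0000)/1.06=0.0000; Δ=(0.0000−0.0000)/(24.9730−18.7850)=0.0000; B=V−Δ·S=0.0000
Node (1,1) S=29.3800: V=(p*·2.6794+(1−p*)·0.0000)/1.06=1.8958; Δ=(2.6794−0.0000)/(33.1994−24.9730)=0.3257; B=V−Δ·S=-7.6735
Node (0,0) S=26.0000: V=(p*·1.8958+(1−p*)·0.0000)/1.06=1.3414; Δ=(1.8958−0.0000)/(29.3800−22.1000)=0.2604; B=V−Δ·S=-5.4294
Check: Δ(0,0)·S0 + B(0,0) = 1.3414 = V0.

(0,0): Delta=0.2604 Bond=-5.4294
(1,0): Delta=0.0000 Bond=0.0000
(1,1): Delta=0.3257 Bond=-7.6735
V0=1.3414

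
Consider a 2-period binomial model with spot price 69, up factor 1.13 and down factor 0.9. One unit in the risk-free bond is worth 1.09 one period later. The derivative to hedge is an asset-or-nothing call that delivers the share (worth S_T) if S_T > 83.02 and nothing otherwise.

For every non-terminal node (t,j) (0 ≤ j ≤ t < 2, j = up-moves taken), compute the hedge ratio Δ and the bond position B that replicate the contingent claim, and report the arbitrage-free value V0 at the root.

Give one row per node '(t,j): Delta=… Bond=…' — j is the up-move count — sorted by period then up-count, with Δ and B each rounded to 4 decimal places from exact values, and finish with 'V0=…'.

No-arbitrage ⇒ martingale measure with p* = (R−d)/(u−d) = 0.8261.
Payoff layer (t=2): V(2,0)=0.0000, V(2,1)=0.0000, V(2,2)=88.1061
(1,0): S=62.1000. Δ = (V_up−V_dn)/(S_up−S_dn) = (0.0000−0.0000)/(70.1730−55.8900) = 0.0000. V = [p*·0.0000 + (1−p*)·0.0000]/1.09 = 0.0000. B = V − Δ·S = 0.0000.
(1,1): S=77.9700. Δ = (V_up−V_dn)/(S_up−S_dn) = (88.1061−0.0000)/(88.1061−70.1730) = 4.9130. V = [p*·88.1061 + (1−p*)·0.0000]/1.09 = 66.7737. B = V − Δ·S = -316.2963.
(0,0): S=69.0000. Δ = (V_up−V_dn)/(S_up−S_dn) = (66.7737−0.0000)/(77.9700−62.1000) = 4.2075. V = [p*·66.7737 + (1−p*)·0.0000]/1.09 = 50.6063. B = V − Δ·S = -239.7140.
The time-0 hedge costs 50.6063, which is the no-arbitrage price.

(0,0): Delta=4.2075 Bond=-239.7140
(1,0): Delta=0.0000 Bond=0.0000
(1,1): Delta=4.9130 Bond=-316.2963
V0=50.6063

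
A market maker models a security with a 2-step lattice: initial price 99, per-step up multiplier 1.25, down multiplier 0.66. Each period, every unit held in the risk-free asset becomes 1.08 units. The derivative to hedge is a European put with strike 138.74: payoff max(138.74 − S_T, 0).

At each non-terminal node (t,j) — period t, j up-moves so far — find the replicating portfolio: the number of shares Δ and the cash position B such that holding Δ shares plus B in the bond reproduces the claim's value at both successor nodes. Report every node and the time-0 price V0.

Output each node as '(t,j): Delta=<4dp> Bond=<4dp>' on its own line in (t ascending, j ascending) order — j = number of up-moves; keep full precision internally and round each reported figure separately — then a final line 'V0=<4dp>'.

No-arbitrage ⇒ martingale measure with p* = (R−d)/(u−d) = 0.7119.
At expiry t=2: V(2,0)=95.6156, V(2,1)=57.0650, V(2,2)=0.0000
Node (1,0) S=65.3400: V=(p*·57.0650+(1−p*)·95.6156)/1.08=63.1230; Δ=(57.0650−95.6156)/(81.6750−43.1244)=-1.0000; B=V−Δ·S=128.4630
Node (1,1) S=123.7500: V=(p*·0.0000+(1−p*)·57.0650)/1.08=15.2245; Δ=(0.0000−57.0650)/(154.6875−81.6750)=-0.7816; B=V−Δ·S=111.9448
Node (0,0) S=99.0000: V=(p*·15.2245+(1−p*)·63.1230)/1.08=26.8757; Δ=(15.2245−63.1230)/(123.7500−65.3400)=-0.8200; B=V−Δ·S=108.0595
The time-0 hedge costs 26.8757, which is the no-arbitrage price.

(0,0): Delta=-0.8200 Bond=108.0595
(1,0): Delta=-1.0000 Bond=128.4630
(1,1): Delta=-0.7816 Bond=111.9448
V0=26.8757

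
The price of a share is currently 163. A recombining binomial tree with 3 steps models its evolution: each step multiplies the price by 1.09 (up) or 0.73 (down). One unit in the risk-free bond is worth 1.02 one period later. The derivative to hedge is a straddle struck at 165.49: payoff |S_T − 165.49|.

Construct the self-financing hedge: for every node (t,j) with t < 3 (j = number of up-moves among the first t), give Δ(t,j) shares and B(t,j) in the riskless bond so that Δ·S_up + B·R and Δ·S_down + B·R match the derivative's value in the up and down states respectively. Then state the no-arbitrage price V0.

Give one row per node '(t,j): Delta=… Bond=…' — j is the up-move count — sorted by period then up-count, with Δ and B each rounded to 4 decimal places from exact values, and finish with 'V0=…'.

Under the risk-neutral measure, an up-move has probability p* = (R−d)/(u−d) = 0.8056 and values discount at R = 1.02.
Payoff layer (t=3): V(3,0)=102.0802, V(3,1)=70.8097, V(3,2)=24.1180, V(3,3)=45.5997
(2,0): S=86.8627. Δ = (V_up−V_dn)/(S_up−S_dn) = (70.8097−102.0802)/(94.6803−63.4098) = -1.0000. V = [p*·70.8097 + (1−p*)·102.0802]/1.02 = 75.3824. B = V − Δ·S = 162.2451.
(2,1): S=129.6991. Δ = (V_up−V_dn)/(S_up−S_dn) = (24.1180−70.8097)/(141.3720−94.6803) = -1.0000. V = [p*·24.1180 + (1−p*)·70.8097]/1.02 = 32.5460. B = V − Δ·S = 162.2451.
(2,2): S=193.6603. Δ = (V_up−V_dn)/(S_up−S_dn) = (45.5997−24.1180)/(211.0897−141.3720) = 0.3081. V = [p*·45.5997 + (1−p*)·24.1180]/1.02 = 40.6105. B = V − Δ·S = -19.0610.
(1,0): S=118.9900. Δ = (V_up−V_dn)/(S_up−S_dn) = (32.5460−75.3824)/(129.6991−86.8627) = -1.0000. V = [p*·32.5460 + (1−p*)·75.3824]/1.02 = 40.0738. B = V − Δ·S = 159.0638.
(1,1): S=177.6700. Δ = (V_up−V_dn)/(S_up−S_dn) = (40.6105−32.5460)/(193.6603−129.6991) = 0.1261. V = [p*·40.6105 + (1−p*)·32.5460]/1.02 = 38.2769. B = V − Δ·S = 15.8754.
(0,0): S=163.0000. Δ = (V_up−V_dn)/(S_up−S_dn) = (38.2769−40.0738)/(177.6700−118.9900) = -0.0306. V = [p*·38.2769 + (1−p*)·40.0738]/1.02 = 37.8689. B = V − Δ·S = 42.8604.
Each (Δ,B) replicates both successor values, so the strategy is self-financing and V0 is arbitrage-free.

(0,0): Delta=-0.0306 Bond=42.8604
(1,0): Delta=-1.0000 Bond=159.0638
(1,1): Delta=0.1261 Bond=15.8754
(2,0): Delta=-1.0000 Bond=162.2451
(2,1): Delta=-1.0000 Bond=162.2451
(2,2): Delta=0.3081 Bond=-19.0610
V0=37.8689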